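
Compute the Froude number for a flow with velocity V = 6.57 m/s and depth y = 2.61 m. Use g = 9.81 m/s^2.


The Froude number is defined as Fr = V / sqrt(g*y).
g*y = 9.81 * 2.61 = 25.6041.
sqrt(g*y) = sqrt(25.6041) = 5.06.
Fr = 6.57 / 5.06 = 1.2984.

1.2984


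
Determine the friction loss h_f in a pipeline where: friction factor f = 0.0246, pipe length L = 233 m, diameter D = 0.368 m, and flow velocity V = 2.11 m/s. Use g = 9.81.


Darcy-Weisbach equation: h_f = f * (L/D) * V^2/(2g).
f * L/D = 0.0246 * 233/0.368 = 15.5755.
V^2/(2g) = 2.11^2 / (2*9.81) = 4.4521 / 19.62 = 0.2269 m.
h_f = 15.5755 * 0.2269 = 3.534 m.

3.534


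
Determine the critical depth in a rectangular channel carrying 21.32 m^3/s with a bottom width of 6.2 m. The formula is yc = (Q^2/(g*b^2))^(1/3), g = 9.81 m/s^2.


Using yc = (Q^2 / (g * b^2))^(1/3):
Q^2 = 21.32^2 = 454.54.
g * b^2 = 9.81 * 6.2^2 = 9.81 * 38.44 = 377.1.
Q^2 / (g*b^2) = 454.54 / 377.1 = 1.2054.
yc = 1.2054^(1/3) = 1.0642 m.

1.0642


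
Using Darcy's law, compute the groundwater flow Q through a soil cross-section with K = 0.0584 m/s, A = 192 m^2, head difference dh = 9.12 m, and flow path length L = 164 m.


Darcy's law: Q = K * A * i, where i = dh/L.
Hydraulic gradient i = 9.12 / 164 = 0.05561.
Q = 0.0584 * 192 * 0.05561
  = 0.6235 m^3/s.

0.6235


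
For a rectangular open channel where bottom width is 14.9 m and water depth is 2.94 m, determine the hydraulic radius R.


For a rectangular section:
Flow area A = b * y = 14.9 * 2.94 = 43.81 m^2.
Wetted perimeter P = b + 2y = 14.9 + 2*2.94 = 20.78 m.
Hydraulic radius R = A/P = 43.81 / 20.78 = 2.1081 m.

2.1081


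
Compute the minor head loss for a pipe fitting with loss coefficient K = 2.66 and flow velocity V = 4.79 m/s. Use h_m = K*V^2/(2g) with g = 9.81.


Minor loss formula: h_m = K * V^2/(2g).
V^2 = 4.79^2 = 22.9441.
V^2/(2g) = 22.9441 / 19.62 = 1.1694 m.
h_m = 2.66 * 1.1694 = 3.1107 m.

3.1107


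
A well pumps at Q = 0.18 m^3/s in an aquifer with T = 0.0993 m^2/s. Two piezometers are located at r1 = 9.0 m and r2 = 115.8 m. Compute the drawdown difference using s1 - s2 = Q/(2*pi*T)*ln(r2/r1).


Thiem equation: s1 - s2 = Q/(2*pi*T) * ln(r2/r1).
ln(r2/r1) = ln(115.8/9.0) = 2.5546.
Q/(2*pi*T) = 0.18 / (2*pi*0.0993) = 0.18 / 0.6239 = 0.2885.
s1 - s2 = 0.2885 * 2.5546 = 0.737 m.

0.737


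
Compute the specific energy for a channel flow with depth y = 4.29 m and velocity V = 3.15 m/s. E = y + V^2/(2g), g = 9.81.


Specific energy E = y + V^2/(2g).
Velocity head = V^2/(2g) = 3.15^2 / (2*9.81) = 9.9225 / 19.62 = 0.5057 m.
E = 4.29 + 0.5057 = 4.7957 m.

4.7957


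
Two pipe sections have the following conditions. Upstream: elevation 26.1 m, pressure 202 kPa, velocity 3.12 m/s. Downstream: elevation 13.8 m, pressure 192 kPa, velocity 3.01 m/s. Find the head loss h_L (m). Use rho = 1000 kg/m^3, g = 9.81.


Total head at each section: H = z + p/(rho*g) + V^2/(2g).
H1 = 26.1 + 202*1000/(1000*9.81) + 3.12^2/(2*9.81)
   = 26.1 + 20.591 + 0.4961
   = 47.187 m.
H2 = 13.8 + 192*1000/(1000*9.81) + 3.01^2/(2*9.81)
   = 13.8 + 19.572 + 0.4618
   = 33.834 m.
h_L = H1 - H2 = 47.187 - 33.834 = 13.354 m.

13.354


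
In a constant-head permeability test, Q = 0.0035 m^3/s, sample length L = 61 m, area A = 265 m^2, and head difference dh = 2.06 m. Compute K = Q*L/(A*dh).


From K = Q*L / (A*dh):
Numerator: Q*L = 0.0035 * 61 = 0.2135.
Denominator: A*dh = 265 * 2.06 = 545.9.
K = 0.2135 / 545.9 = 0.000391 m/s.

0.000391


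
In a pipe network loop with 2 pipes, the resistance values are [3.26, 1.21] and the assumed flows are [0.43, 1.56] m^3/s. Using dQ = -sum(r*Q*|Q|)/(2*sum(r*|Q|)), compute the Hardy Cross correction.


Numerator terms (r*Q*|Q|): 3.26*0.43*|0.43| = 0.6028; 1.21*1.56*|1.56| = 2.9447.
Sum of numerator = 3.5474.
Denominator terms (r*|Q|): 3.26*|0.43| = 1.4018; 1.21*|1.56| = 1.8876.
2 * sum of denominator = 2 * 3.2894 = 6.5788.
dQ = -3.5474 / 6.5788 = -0.5392 m^3/s.

-0.5392


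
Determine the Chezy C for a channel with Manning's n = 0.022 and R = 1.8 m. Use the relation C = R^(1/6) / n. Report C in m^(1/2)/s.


The Chezy coefficient relates to Manning's n through C = R^(1/6) / n.
R^(1/6) = 1.8^(1/6) = 1.102924.
C = 1.102924 / 0.022 = 50.13 m^(1/2)/s.

50.13


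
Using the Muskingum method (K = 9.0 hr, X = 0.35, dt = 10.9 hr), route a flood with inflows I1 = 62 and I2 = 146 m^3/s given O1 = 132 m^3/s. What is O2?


Muskingum coefficients:
denom = 2*K*(1-X) + dt = 2*9.0*(1-0.35) + 10.9 = 22.6.
C0 = (dt - 2*K*X)/denom = (10.9 - 2*9.0*0.35)/22.6 = 0.2035.
C1 = (dt + 2*K*X)/denom = (10.9 + 2*9.0*0.35)/22.6 = 0.7611.
C2 = (2*K*(1-X) - dt)/denom = 0.0354.
O2 = C0*I2 + C1*I1 + C2*O1
   = 0.2035*146 + 0.7611*62 + 0.0354*132
   = 81.58 m^3/s.

81.58


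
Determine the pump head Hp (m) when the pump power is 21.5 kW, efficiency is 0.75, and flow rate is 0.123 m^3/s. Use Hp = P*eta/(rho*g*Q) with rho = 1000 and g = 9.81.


Pump head formula: Hp = P * eta / (rho * g * Q).
Numerator: P * eta = 21.5 * 1000 * 0.75 = 16125.0 W.
Denominator: rho * g * Q = 1000 * 9.81 * 0.123 = 1206.63.
Hp = 16125.0 / 1206.63 = 13.36 m.

13.36


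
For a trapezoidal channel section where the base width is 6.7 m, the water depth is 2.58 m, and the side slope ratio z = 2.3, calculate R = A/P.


For a trapezoidal section with side slope z:
A = (b + z*y)*y = (6.7 + 2.3*2.58)*2.58 = 32.596 m^2.
P = b + 2*y*sqrt(1 + z^2) = 6.7 + 2*2.58*sqrt(1 + 2.3^2) = 19.641 m.
R = A/P = 32.596 / 19.641 = 1.6596 m.

1.6596


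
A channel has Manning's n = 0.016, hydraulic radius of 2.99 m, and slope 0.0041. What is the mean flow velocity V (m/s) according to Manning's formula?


Manning's equation gives V = (1/n) * R^(2/3) * S^(1/2).
First, compute R^(2/3) = 2.99^(2/3) = 2.0755.
Next, S^(1/2) = 0.0041^(1/2) = 0.064031.
Then 1/n = 1/0.016 = 62.5.
V = 62.5 * 2.0755 * 0.064031 = 8.3059 m/s.

8.3059


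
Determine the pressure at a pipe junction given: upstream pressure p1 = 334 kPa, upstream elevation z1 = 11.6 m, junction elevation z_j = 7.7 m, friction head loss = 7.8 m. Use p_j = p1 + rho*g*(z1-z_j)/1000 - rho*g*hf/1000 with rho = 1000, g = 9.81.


Junction pressure: p_j = p1 + rho*g*(z1 - z_j)/1000 - rho*g*hf/1000.
Elevation term = 1000*9.81*(11.6 - 7.7)/1000 = 38.259 kPa.
Friction term = 1000*9.81*7.8/1000 = 76.518 kPa.
p_j = 334 + 38.259 - 76.518 = 295.74 kPa.

295.74


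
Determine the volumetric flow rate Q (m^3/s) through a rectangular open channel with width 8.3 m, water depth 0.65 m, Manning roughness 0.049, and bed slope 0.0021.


For a rectangular channel, the cross-sectional area A = b * y = 8.3 * 0.65 = 5.4 m^2.
The wetted perimeter P = b + 2y = 8.3 + 2*0.65 = 9.6 m.
Hydraulic radius R = A/P = 5.4/9.6 = 0.562 m.
Velocity V = (1/n)*R^(2/3)*S^(1/2) = (1/0.049)*0.562^(2/3)*0.0021^(1/2) = 0.6369 m/s.
Discharge Q = A * V = 5.4 * 0.6369 = 3.436 m^3/s.

3.436


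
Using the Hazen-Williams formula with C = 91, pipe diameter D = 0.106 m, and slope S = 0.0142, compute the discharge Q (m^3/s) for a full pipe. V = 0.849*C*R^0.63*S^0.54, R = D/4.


For a full circular pipe, R = D/4 = 0.106/4 = 0.0265 m.
V = 0.849 * 91 * 0.0265^0.63 * 0.0142^0.54
  = 0.849 * 91 * 0.101542 * 0.100516
  = 0.7886 m/s.
Pipe area A = pi*D^2/4 = pi*0.106^2/4 = 0.0088 m^2.
Q = A * V = 0.0088 * 0.7886 = 0.007 m^3/s.

0.007


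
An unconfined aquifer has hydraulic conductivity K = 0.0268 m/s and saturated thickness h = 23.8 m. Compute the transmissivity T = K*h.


Transmissivity is defined as T = K * h.
T = 0.0268 * 23.8
  = 0.6378 m^2/s.

0.6378


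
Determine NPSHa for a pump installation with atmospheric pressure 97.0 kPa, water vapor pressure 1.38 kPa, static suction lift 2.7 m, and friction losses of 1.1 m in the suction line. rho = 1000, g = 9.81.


NPSHa = p_atm/(rho*g) - z_s - hf_s - p_vap/(rho*g).
p_atm/(rho*g) = 97.0*1000 / (1000*9.81) = 9.888 m.
p_vap/(rho*g) = 1.38*1000 / (1000*9.81) = 0.141 m.
NPSHa = 9.888 - 2.7 - 1.1 - 0.141
      = 5.95 m.

5.95


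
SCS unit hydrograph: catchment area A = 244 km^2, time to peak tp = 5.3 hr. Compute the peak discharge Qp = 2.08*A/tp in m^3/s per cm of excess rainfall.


SCS formula: Qp = 2.08 * A / tp.
Qp = 2.08 * 244 / 5.3
   = 507.52 / 5.3
   = 95.76 m^3/s per cm.

95.76


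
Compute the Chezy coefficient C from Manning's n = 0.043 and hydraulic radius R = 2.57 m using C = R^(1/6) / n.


The Chezy coefficient relates to Manning's n through C = R^(1/6) / n.
R^(1/6) = 2.57^(1/6) = 1.170367.
C = 1.170367 / 0.043 = 27.22 m^(1/2)/s.

27.22


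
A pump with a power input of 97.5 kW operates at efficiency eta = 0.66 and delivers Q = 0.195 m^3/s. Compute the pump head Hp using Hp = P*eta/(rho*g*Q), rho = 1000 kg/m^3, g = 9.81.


Pump head formula: Hp = P * eta / (rho * g * Q).
Numerator: P * eta = 97.5 * 1000 * 0.66 = 64350.0 W.
Denominator: rho * g * Q = 1000 * 9.81 * 0.195 = 1912.95.
Hp = 64350.0 / 1912.95 = 33.64 m.

33.64


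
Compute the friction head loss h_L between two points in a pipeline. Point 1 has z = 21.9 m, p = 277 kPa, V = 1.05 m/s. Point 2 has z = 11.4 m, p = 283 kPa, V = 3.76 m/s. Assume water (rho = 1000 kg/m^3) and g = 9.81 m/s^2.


Total head at each section: H = z + p/(rho*g) + V^2/(2g).
H1 = 21.9 + 277*1000/(1000*9.81) + 1.05^2/(2*9.81)
   = 21.9 + 28.236 + 0.0562
   = 50.193 m.
H2 = 11.4 + 283*1000/(1000*9.81) + 3.76^2/(2*9.81)
   = 11.4 + 28.848 + 0.7206
   = 40.969 m.
h_L = H1 - H2 = 50.193 - 40.969 = 9.224 m.

9.224


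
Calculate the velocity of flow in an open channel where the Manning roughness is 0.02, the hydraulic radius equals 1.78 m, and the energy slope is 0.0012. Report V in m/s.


Manning's equation gives V = (1/n) * R^(2/3) * S^(1/2).
First, compute R^(2/3) = 1.78^(2/3) = 1.4687.
Next, S^(1/2) = 0.0012^(1/2) = 0.034641.
Then 1/n = 1/0.02 = 50.0.
V = 50.0 * 1.4687 * 0.034641 = 2.5439 m/s.

2.5439


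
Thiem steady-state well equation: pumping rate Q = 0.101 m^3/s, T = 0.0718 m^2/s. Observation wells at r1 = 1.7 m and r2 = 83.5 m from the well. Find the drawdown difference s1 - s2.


Thiem equation: s1 - s2 = Q/(2*pi*T) * ln(r2/r1).
ln(r2/r1) = ln(83.5/1.7) = 3.8942.
Q/(2*pi*T) = 0.101 / (2*pi*0.0718) = 0.101 / 0.4511 = 0.2239.
s1 - s2 = 0.2239 * 3.8942 = 0.8718 m.

0.8718


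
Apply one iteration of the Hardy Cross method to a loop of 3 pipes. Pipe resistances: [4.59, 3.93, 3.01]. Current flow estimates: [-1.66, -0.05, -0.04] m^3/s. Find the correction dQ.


Numerator terms (r*Q*|Q|): 4.59*-1.66*|-1.66| = -12.6482; 3.93*-0.05*|-0.05| = -0.0098; 3.01*-0.04*|-0.04| = -0.0048.
Sum of numerator = -12.6628.
Denominator terms (r*|Q|): 4.59*|-1.66| = 7.6194; 3.93*|-0.05| = 0.1965; 3.01*|-0.04| = 0.1204.
2 * sum of denominator = 2 * 7.9363 = 15.8726.
dQ = --12.6628 / 15.8726 = 0.7978 m^3/s.

0.7978


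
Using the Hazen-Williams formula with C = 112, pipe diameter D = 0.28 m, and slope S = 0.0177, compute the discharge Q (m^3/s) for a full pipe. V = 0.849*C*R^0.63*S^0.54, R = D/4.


For a full circular pipe, R = D/4 = 0.28/4 = 0.07 m.
V = 0.849 * 112 * 0.07^0.63 * 0.0177^0.54
  = 0.849 * 112 * 0.187246 * 0.113215
  = 2.0158 m/s.
Pipe area A = pi*D^2/4 = pi*0.28^2/4 = 0.0616 m^2.
Q = A * V = 0.0616 * 2.0158 = 0.1241 m^3/s.

0.1241


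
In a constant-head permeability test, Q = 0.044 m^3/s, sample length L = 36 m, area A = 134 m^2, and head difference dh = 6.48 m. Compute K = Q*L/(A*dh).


From K = Q*L / (A*dh):
Numerator: Q*L = 0.044 * 36 = 1.584.
Denominator: A*dh = 134 * 6.48 = 868.32.
K = 1.584 / 868.32 = 0.001824 m/s.

0.001824


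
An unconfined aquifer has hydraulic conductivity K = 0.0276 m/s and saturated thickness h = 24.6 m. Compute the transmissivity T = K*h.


Transmissivity is defined as T = K * h.
T = 0.0276 * 24.6
  = 0.679 m^2/s.

0.679


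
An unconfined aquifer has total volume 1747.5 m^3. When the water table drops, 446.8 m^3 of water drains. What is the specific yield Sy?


Specific yield Sy = Volume drained / Total volume.
Sy = 446.8 / 1747.5
   = 0.2557.

0.2557


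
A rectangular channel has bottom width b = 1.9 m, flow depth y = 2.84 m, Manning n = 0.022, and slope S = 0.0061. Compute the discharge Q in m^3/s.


For a rectangular channel, the cross-sectional area A = b * y = 1.9 * 2.84 = 5.4 m^2.
The wetted perimeter P = b + 2y = 1.9 + 2*2.84 = 7.58 m.
Hydraulic radius R = A/P = 5.4/7.58 = 0.7119 m.
Velocity V = (1/n)*R^(2/3)*S^(1/2) = (1/0.022)*0.7119^(2/3)*0.0061^(1/2) = 2.8304 m/s.
Discharge Q = A * V = 5.4 * 2.8304 = 15.273 m^3/s.

15.273


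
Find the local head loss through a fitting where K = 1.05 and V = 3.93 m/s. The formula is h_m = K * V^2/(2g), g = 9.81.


Minor loss formula: h_m = K * V^2/(2g).
V^2 = 3.93^2 = 15.4449.
V^2/(2g) = 15.4449 / 19.62 = 0.7872 m.
h_m = 1.05 * 0.7872 = 0.8266 m.

0.8266


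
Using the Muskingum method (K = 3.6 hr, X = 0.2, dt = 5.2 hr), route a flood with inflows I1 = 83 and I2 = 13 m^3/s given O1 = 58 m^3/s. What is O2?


Muskingum coefficients:
denom = 2*K*(1-X) + dt = 2*3.6*(1-0.2) + 5.2 = 10.96.
C0 = (dt - 2*K*X)/denom = (5.2 - 2*3.6*0.2)/10.96 = 0.3431.
C1 = (dt + 2*K*X)/denom = (5.2 + 2*3.6*0.2)/10.96 = 0.6058.
C2 = (2*K*(1-X) - dt)/denom = 0.0511.
O2 = C0*I2 + C1*I1 + C2*O1
   = 0.3431*13 + 0.6058*83 + 0.0511*58
   = 57.71 m^3/s.

57.71


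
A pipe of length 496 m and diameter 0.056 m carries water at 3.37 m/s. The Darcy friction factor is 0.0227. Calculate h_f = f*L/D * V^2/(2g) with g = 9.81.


Darcy-Weisbach equation: h_f = f * (L/D) * V^2/(2g).
f * L/D = 0.0227 * 496/0.056 = 201.0571.
V^2/(2g) = 3.37^2 / (2*9.81) = 11.3569 / 19.62 = 0.5788 m.
h_f = 201.0571 * 0.5788 = 116.381 m.

116.381


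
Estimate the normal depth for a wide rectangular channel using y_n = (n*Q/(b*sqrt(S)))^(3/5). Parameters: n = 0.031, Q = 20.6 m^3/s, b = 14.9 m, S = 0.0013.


We use the wide-channel approximation y_n = (n*Q/(b*sqrt(S)))^(3/5).
sqrt(S) = sqrt(0.0013) = 0.036056.
Numerator: n*Q = 0.031 * 20.6 = 0.6386.
Denominator: b*sqrt(S) = 14.9 * 0.036056 = 0.537234.
arg = 1.1887.
y_n = 1.1887^(3/5) = 1.1093 m.

1.1093


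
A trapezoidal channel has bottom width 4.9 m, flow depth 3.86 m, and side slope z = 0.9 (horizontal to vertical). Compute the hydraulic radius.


For a trapezoidal section with side slope z:
A = (b + z*y)*y = (4.9 + 0.9*3.86)*3.86 = 32.324 m^2.
P = b + 2*y*sqrt(1 + z^2) = 4.9 + 2*3.86*sqrt(1 + 0.9^2) = 15.286 m.
R = A/P = 32.324 / 15.286 = 2.1146 m.

2.1146


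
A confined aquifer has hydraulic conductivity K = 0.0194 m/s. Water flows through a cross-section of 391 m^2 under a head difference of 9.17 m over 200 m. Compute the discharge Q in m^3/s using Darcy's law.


Darcy's law: Q = K * A * i, where i = dh/L.
Hydraulic gradient i = 9.17 / 200 = 0.04585.
Q = 0.0194 * 391 * 0.04585
  = 0.3478 m^3/s.

0.3478


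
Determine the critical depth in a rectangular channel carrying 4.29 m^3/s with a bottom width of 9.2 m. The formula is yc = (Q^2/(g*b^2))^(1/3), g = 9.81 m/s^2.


Using yc = (Q^2 / (g * b^2))^(1/3):
Q^2 = 4.29^2 = 18.4.
g * b^2 = 9.81 * 9.2^2 = 9.81 * 84.64 = 830.32.
Q^2 / (g*b^2) = 18.4 / 830.32 = 0.0222.
yc = 0.0222^(1/3) = 0.2809 m.

0.2809


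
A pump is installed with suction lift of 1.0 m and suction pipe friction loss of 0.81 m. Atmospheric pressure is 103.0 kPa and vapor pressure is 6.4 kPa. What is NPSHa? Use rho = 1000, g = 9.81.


NPSHa = p_atm/(rho*g) - z_s - hf_s - p_vap/(rho*g).
p_atm/(rho*g) = 103.0*1000 / (1000*9.81) = 10.499 m.
p_vap/(rho*g) = 6.4*1000 / (1000*9.81) = 0.652 m.
NPSHa = 10.499 - 1.0 - 0.81 - 0.652
      = 8.04 m.

8.04


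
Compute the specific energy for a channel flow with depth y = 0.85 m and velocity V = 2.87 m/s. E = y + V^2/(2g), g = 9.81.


Specific energy E = y + V^2/(2g).
Velocity head = V^2/(2g) = 2.87^2 / (2*9.81) = 8.2369 / 19.62 = 0.4198 m.
E = 0.85 + 0.4198 = 1.2698 m.

1.2698


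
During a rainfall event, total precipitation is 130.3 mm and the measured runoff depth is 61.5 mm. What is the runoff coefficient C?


The runoff coefficient C = runoff depth / rainfall depth.
C = 61.5 / 130.3
  = 0.472.

0.472


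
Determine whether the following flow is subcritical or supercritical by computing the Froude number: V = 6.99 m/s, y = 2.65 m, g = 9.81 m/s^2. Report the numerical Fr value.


The Froude number is defined as Fr = V / sqrt(g*y).
g*y = 9.81 * 2.65 = 25.9965.
sqrt(g*y) = sqrt(25.9965) = 5.0987.
Fr = 6.99 / 5.0987 = 1.3709.
Since Fr > 1, the flow is supercritical.

1.3709


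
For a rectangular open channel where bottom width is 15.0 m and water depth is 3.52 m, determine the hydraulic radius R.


For a rectangular section:
Flow area A = b * y = 15.0 * 3.52 = 52.8 m^2.
Wetted perimeter P = b + 2y = 15.0 + 2*3.52 = 22.04 m.
Hydraulic radius R = A/P = 52.8 / 22.04 = 2.3956 m.

2.3956


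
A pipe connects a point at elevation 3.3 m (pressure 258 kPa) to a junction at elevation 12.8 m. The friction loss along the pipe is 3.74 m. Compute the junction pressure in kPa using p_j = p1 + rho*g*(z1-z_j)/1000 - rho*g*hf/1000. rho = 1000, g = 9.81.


Junction pressure: p_j = p1 + rho*g*(z1 - z_j)/1000 - rho*g*hf/1000.
Elevation term = 1000*9.81*(3.3 - 12.8)/1000 = -93.195 kPa.
Friction term = 1000*9.81*3.74/1000 = 36.689 kPa.
p_j = 258 + -93.195 - 36.689 = 128.12 kPa.

128.12


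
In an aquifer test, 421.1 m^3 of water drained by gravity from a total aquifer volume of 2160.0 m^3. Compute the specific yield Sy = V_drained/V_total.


Specific yield Sy = Volume drained / Total volume.
Sy = 421.1 / 2160.0
   = 0.195.

0.195


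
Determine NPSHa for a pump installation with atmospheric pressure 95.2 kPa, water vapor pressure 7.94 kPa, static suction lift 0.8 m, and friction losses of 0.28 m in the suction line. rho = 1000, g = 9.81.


NPSHa = p_atm/(rho*g) - z_s - hf_s - p_vap/(rho*g).
p_atm/(rho*g) = 95.2*1000 / (1000*9.81) = 9.704 m.
p_vap/(rho*g) = 7.94*1000 / (1000*9.81) = 0.809 m.
NPSHa = 9.704 - 0.8 - 0.28 - 0.809
      = 7.82 m.

7.82


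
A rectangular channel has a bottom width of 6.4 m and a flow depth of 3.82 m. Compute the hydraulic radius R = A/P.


For a rectangular section:
Flow area A = b * y = 6.4 * 3.82 = 24.45 m^2.
Wetted perimeter P = b + 2y = 6.4 + 2*3.82 = 14.04 m.
Hydraulic radius R = A/P = 24.45 / 14.04 = 1.7413 m.

1.7413


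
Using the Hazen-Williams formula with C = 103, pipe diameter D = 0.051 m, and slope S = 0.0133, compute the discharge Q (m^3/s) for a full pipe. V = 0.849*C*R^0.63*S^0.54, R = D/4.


For a full circular pipe, R = D/4 = 0.051/4 = 0.0127 m.
V = 0.849 * 103 * 0.0127^0.63 * 0.0133^0.54
  = 0.849 * 103 * 0.064043 * 0.097024
  = 0.5434 m/s.
Pipe area A = pi*D^2/4 = pi*0.051^2/4 = 0.002 m^2.
Q = A * V = 0.002 * 0.5434 = 0.0011 m^3/s.

0.0011


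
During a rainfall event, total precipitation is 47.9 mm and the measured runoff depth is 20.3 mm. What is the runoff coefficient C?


The runoff coefficient C = runoff depth / rainfall depth.
C = 20.3 / 47.9
  = 0.4238.

0.4238


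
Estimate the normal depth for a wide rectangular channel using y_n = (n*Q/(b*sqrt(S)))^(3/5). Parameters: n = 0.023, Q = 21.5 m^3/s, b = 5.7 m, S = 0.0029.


We use the wide-channel approximation y_n = (n*Q/(b*sqrt(S)))^(3/5).
sqrt(S) = sqrt(0.0029) = 0.053852.
Numerator: n*Q = 0.023 * 21.5 = 0.4945.
Denominator: b*sqrt(S) = 5.7 * 0.053852 = 0.306956.
arg = 1.611.
y_n = 1.611^(3/5) = 1.3312 m.

1.3312


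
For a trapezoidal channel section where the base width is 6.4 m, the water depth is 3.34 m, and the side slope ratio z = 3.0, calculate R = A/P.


For a trapezoidal section with side slope z:
A = (b + z*y)*y = (6.4 + 3.0*3.34)*3.34 = 54.843 m^2.
P = b + 2*y*sqrt(1 + z^2) = 6.4 + 2*3.34*sqrt(1 + 3.0^2) = 27.524 m.
R = A/P = 54.843 / 27.524 = 1.9925 m.

1.9925


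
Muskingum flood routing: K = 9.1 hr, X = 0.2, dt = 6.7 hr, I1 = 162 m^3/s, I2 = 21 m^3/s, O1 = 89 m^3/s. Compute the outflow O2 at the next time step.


Muskingum coefficients:
denom = 2*K*(1-X) + dt = 2*9.1*(1-0.2) + 6.7 = 21.26.
C0 = (dt - 2*K*X)/denom = (6.7 - 2*9.1*0.2)/21.26 = 0.1439.
C1 = (dt + 2*K*X)/denom = (6.7 + 2*9.1*0.2)/21.26 = 0.4864.
C2 = (2*K*(1-X) - dt)/denom = 0.3697.
O2 = C0*I2 + C1*I1 + C2*O1
   = 0.1439*21 + 0.4864*162 + 0.3697*89
   = 114.72 m^3/s.

114.72


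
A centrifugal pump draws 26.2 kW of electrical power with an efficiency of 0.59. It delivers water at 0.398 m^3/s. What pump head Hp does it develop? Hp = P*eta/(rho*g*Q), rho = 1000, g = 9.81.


Pump head formula: Hp = P * eta / (rho * g * Q).
Numerator: P * eta = 26.2 * 1000 * 0.59 = 15458.0 W.
Denominator: rho * g * Q = 1000 * 9.81 * 0.398 = 3904.38.
Hp = 15458.0 / 3904.38 = 3.96 m.

3.96


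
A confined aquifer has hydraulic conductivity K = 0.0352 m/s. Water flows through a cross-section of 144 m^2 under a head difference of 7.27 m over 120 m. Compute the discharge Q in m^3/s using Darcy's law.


Darcy's law: Q = K * A * i, where i = dh/L.
Hydraulic gradient i = 7.27 / 120 = 0.060583.
Q = 0.0352 * 144 * 0.060583
  = 0.3071 m^3/s.

0.3071


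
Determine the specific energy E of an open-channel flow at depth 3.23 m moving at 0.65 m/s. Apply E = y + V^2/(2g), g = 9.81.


Specific energy E = y + V^2/(2g).
Velocity head = V^2/(2g) = 0.65^2 / (2*9.81) = 0.4225 / 19.62 = 0.0215 m.
E = 3.23 + 0.0215 = 3.2515 m.

3.2515


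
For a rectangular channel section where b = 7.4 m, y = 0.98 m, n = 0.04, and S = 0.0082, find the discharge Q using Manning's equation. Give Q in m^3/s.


For a rectangular channel, the cross-sectional area A = b * y = 7.4 * 0.98 = 7.25 m^2.
The wetted perimeter P = b + 2y = 7.4 + 2*0.98 = 9.36 m.
Hydraulic radius R = A/P = 7.25/9.36 = 0.7748 m.
Velocity V = (1/n)*R^(2/3)*S^(1/2) = (1/0.04)*0.7748^(2/3)*0.0082^(1/2) = 1.9097 m/s.
Discharge Q = A * V = 7.25 * 1.9097 = 13.849 m^3/s.

13.849


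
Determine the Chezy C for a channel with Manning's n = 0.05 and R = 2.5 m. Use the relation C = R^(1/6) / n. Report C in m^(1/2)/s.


The Chezy coefficient relates to Manning's n through C = R^(1/6) / n.
R^(1/6) = 2.5^(1/6) = 1.164993.
C = 1.164993 / 0.05 = 23.3 m^(1/2)/s.

23.3


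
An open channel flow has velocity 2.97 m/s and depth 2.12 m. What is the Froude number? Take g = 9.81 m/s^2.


The Froude number is defined as Fr = V / sqrt(g*y).
g*y = 9.81 * 2.12 = 20.7972.
sqrt(g*y) = sqrt(20.7972) = 4.5604.
Fr = 2.97 / 4.5604 = 0.6513.

0.6513


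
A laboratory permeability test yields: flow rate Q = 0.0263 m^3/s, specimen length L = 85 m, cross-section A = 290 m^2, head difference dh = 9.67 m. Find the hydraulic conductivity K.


From K = Q*L / (A*dh):
Numerator: Q*L = 0.0263 * 85 = 2.2355.
Denominator: A*dh = 290 * 9.67 = 2804.3.
K = 2.2355 / 2804.3 = 0.000797 m/s.

0.000797


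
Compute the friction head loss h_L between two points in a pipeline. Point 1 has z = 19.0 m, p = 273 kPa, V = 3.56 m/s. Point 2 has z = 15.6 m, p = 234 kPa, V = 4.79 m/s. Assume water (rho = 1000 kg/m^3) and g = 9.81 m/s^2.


Total head at each section: H = z + p/(rho*g) + V^2/(2g).
H1 = 19.0 + 273*1000/(1000*9.81) + 3.56^2/(2*9.81)
   = 19.0 + 27.829 + 0.646
   = 47.475 m.
H2 = 15.6 + 234*1000/(1000*9.81) + 4.79^2/(2*9.81)
   = 15.6 + 23.853 + 1.1694
   = 40.623 m.
h_L = H1 - H2 = 47.475 - 40.623 = 6.852 m.

6.852


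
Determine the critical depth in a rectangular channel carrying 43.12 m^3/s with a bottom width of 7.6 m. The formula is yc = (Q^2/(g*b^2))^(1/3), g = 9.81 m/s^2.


Using yc = (Q^2 / (g * b^2))^(1/3):
Q^2 = 43.12^2 = 1859.33.
g * b^2 = 9.81 * 7.6^2 = 9.81 * 57.76 = 566.63.
Q^2 / (g*b^2) = 1859.33 / 566.63 = 3.2814.
yc = 3.2814^(1/3) = 1.486 m.

1.486


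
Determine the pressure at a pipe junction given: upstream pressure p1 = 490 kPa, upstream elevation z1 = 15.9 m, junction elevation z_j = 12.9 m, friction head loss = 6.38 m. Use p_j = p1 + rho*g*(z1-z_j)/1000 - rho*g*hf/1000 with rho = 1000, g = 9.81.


Junction pressure: p_j = p1 + rho*g*(z1 - z_j)/1000 - rho*g*hf/1000.
Elevation term = 1000*9.81*(15.9 - 12.9)/1000 = 29.43 kPa.
Friction term = 1000*9.81*6.38/1000 = 62.588 kPa.
p_j = 490 + 29.43 - 62.588 = 456.84 kPa.

456.84


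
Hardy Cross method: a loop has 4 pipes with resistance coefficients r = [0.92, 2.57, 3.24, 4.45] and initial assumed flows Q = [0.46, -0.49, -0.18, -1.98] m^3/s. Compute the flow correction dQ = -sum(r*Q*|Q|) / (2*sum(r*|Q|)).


Numerator terms (r*Q*|Q|): 0.92*0.46*|0.46| = 0.1947; 2.57*-0.49*|-0.49| = -0.6171; 3.24*-0.18*|-0.18| = -0.105; 4.45*-1.98*|-1.98| = -17.4458.
Sum of numerator = -17.9731.
Denominator terms (r*|Q|): 0.92*|0.46| = 0.4232; 2.57*|-0.49| = 1.2593; 3.24*|-0.18| = 0.5832; 4.45*|-1.98| = 8.811.
2 * sum of denominator = 2 * 11.0767 = 22.1534.
dQ = --17.9731 / 22.1534 = 0.8113 m^3/s.

0.8113


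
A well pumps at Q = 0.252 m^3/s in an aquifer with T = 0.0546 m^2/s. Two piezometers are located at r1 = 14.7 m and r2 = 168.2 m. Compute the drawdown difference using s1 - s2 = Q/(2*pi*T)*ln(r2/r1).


Thiem equation: s1 - s2 = Q/(2*pi*T) * ln(r2/r1).
ln(r2/r1) = ln(168.2/14.7) = 2.4373.
Q/(2*pi*T) = 0.252 / (2*pi*0.0546) = 0.252 / 0.3431 = 0.7346.
s1 - s2 = 0.7346 * 2.4373 = 1.7904 m.

1.7904


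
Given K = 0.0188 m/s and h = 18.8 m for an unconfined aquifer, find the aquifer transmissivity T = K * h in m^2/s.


Transmissivity is defined as T = K * h.
T = 0.0188 * 18.8
  = 0.3534 m^2/s.

0.3534


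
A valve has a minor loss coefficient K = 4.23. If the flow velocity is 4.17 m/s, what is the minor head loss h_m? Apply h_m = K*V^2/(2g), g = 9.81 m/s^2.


Minor loss formula: h_m = K * V^2/(2g).
V^2 = 4.17^2 = 17.3889.
V^2/(2g) = 17.3889 / 19.62 = 0.8863 m.
h_m = 4.23 * 0.8863 = 3.749 m.

3.749


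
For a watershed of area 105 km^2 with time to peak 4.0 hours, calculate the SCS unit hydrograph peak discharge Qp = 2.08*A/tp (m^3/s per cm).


SCS formula: Qp = 2.08 * A / tp.
Qp = 2.08 * 105 / 4.0
   = 218.4 / 4.0
   = 54.6 m^3/s per cm.

54.6


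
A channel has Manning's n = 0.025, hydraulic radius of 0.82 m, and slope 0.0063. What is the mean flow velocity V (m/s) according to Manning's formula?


Manning's equation gives V = (1/n) * R^(2/3) * S^(1/2).
First, compute R^(2/3) = 0.82^(2/3) = 0.8761.
Next, S^(1/2) = 0.0063^(1/2) = 0.079373.
Then 1/n = 1/0.025 = 40.0.
V = 40.0 * 0.8761 * 0.079373 = 2.7815 m/s.

2.7815


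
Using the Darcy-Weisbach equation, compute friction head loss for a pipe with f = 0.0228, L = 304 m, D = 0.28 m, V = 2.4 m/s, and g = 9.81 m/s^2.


Darcy-Weisbach equation: h_f = f * (L/D) * V^2/(2g).
f * L/D = 0.0228 * 304/0.28 = 24.7543.
V^2/(2g) = 2.4^2 / (2*9.81) = 5.76 / 19.62 = 0.2936 m.
h_f = 24.7543 * 0.2936 = 7.267 m.

7.267


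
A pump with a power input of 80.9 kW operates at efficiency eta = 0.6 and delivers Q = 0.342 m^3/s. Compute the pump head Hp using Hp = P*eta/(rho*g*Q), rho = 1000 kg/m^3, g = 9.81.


Pump head formula: Hp = P * eta / (rho * g * Q).
Numerator: P * eta = 80.9 * 1000 * 0.6 = 48540.0 W.
Denominator: rho * g * Q = 1000 * 9.81 * 0.342 = 3355.02.
Hp = 48540.0 / 3355.02 = 14.47 m.

14.47


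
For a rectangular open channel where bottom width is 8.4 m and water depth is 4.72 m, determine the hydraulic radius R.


For a rectangular section:
Flow area A = b * y = 8.4 * 4.72 = 39.65 m^2.
Wetted perimeter P = b + 2y = 8.4 + 2*4.72 = 17.84 m.
Hydraulic radius R = A/P = 39.65 / 17.84 = 2.2224 m.

2.2224


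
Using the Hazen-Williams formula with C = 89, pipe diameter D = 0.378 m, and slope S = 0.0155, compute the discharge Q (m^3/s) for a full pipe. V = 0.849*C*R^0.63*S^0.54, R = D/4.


For a full circular pipe, R = D/4 = 0.378/4 = 0.0945 m.
V = 0.849 * 89 * 0.0945^0.63 * 0.0155^0.54
  = 0.849 * 89 * 0.226215 * 0.105385
  = 1.8014 m/s.
Pipe area A = pi*D^2/4 = pi*0.378^2/4 = 0.1122 m^2.
Q = A * V = 0.1122 * 1.8014 = 0.2021 m^3/s.

0.2021


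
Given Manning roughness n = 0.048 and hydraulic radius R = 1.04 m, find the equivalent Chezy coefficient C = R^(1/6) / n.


The Chezy coefficient relates to Manning's n through C = R^(1/6) / n.
R^(1/6) = 1.04^(1/6) = 1.006558.
C = 1.006558 / 0.048 = 20.97 m^(1/2)/s.

20.97


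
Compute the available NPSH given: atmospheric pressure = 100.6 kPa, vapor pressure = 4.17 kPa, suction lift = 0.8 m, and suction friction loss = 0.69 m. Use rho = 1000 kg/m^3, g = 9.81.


NPSHa = p_atm/(rho*g) - z_s - hf_s - p_vap/(rho*g).
p_atm/(rho*g) = 100.6*1000 / (1000*9.81) = 10.255 m.
p_vap/(rho*g) = 4.17*1000 / (1000*9.81) = 0.425 m.
NPSHa = 10.255 - 0.8 - 0.69 - 0.425
      = 8.34 m.

8.34


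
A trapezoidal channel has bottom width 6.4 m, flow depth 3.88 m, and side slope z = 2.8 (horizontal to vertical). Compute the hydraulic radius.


For a trapezoidal section with side slope z:
A = (b + z*y)*y = (6.4 + 2.8*3.88)*3.88 = 66.984 m^2.
P = b + 2*y*sqrt(1 + z^2) = 6.4 + 2*3.88*sqrt(1 + 2.8^2) = 29.472 m.
R = A/P = 66.984 / 29.472 = 2.2728 m.

2.2728


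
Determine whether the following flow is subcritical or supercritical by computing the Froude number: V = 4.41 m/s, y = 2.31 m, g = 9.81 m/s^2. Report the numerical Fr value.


The Froude number is defined as Fr = V / sqrt(g*y).
g*y = 9.81 * 2.31 = 22.6611.
sqrt(g*y) = sqrt(22.6611) = 4.7604.
Fr = 4.41 / 4.7604 = 0.9264.
Since Fr < 1, the flow is subcritical.

0.9264


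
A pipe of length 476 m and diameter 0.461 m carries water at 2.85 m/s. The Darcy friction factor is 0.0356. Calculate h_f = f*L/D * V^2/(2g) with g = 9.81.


Darcy-Weisbach equation: h_f = f * (L/D) * V^2/(2g).
f * L/D = 0.0356 * 476/0.461 = 36.7584.
V^2/(2g) = 2.85^2 / (2*9.81) = 8.1225 / 19.62 = 0.414 m.
h_f = 36.7584 * 0.414 = 15.218 m.

15.218


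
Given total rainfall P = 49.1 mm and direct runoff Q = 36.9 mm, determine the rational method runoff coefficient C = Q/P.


The runoff coefficient C = runoff depth / rainfall depth.
C = 36.9 / 49.1
  = 0.7515.

0.7515


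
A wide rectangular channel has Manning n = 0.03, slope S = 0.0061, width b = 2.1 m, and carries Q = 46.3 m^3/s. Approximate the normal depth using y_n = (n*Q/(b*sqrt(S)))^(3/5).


We use the wide-channel approximation y_n = (n*Q/(b*sqrt(S)))^(3/5).
sqrt(S) = sqrt(0.0061) = 0.078102.
Numerator: n*Q = 0.03 * 46.3 = 1.389.
Denominator: b*sqrt(S) = 2.1 * 0.078102 = 0.164014.
arg = 8.4687.
y_n = 8.4687^(3/5) = 3.6032 m.

3.6032


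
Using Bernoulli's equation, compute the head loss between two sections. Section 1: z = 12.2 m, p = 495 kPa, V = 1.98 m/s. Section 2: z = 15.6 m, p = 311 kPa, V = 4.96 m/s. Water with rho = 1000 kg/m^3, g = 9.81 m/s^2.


Total head at each section: H = z + p/(rho*g) + V^2/(2g).
H1 = 12.2 + 495*1000/(1000*9.81) + 1.98^2/(2*9.81)
   = 12.2 + 50.459 + 0.1998
   = 62.859 m.
H2 = 15.6 + 311*1000/(1000*9.81) + 4.96^2/(2*9.81)
   = 15.6 + 31.702 + 1.2539
   = 48.556 m.
h_L = H1 - H2 = 62.859 - 48.556 = 14.302 m.

14.302


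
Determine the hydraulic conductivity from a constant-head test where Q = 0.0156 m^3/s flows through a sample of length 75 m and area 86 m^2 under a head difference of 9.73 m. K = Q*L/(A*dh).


From K = Q*L / (A*dh):
Numerator: Q*L = 0.0156 * 75 = 1.17.
Denominator: A*dh = 86 * 9.73 = 836.78.
K = 1.17 / 836.78 = 0.001398 m/s.

0.001398


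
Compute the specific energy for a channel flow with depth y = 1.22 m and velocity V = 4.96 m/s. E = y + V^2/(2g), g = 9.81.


Specific energy E = y + V^2/(2g).
Velocity head = V^2/(2g) = 4.96^2 / (2*9.81) = 24.6016 / 19.62 = 1.2539 m.
E = 1.22 + 1.2539 = 2.4739 m.

2.4739


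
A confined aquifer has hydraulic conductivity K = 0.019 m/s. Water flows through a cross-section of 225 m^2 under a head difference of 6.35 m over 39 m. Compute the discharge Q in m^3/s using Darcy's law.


Darcy's law: Q = K * A * i, where i = dh/L.
Hydraulic gradient i = 6.35 / 39 = 0.162821.
Q = 0.019 * 225 * 0.162821
  = 0.6961 m^3/s.

0.6961


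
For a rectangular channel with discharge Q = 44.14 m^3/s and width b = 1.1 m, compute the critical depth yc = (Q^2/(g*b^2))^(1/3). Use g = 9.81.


Using yc = (Q^2 / (g * b^2))^(1/3):
Q^2 = 44.14^2 = 1948.34.
g * b^2 = 9.81 * 1.1^2 = 9.81 * 1.21 = 11.87.
Q^2 / (g*b^2) = 1948.34 / 11.87 = 164.1398.
yc = 164.1398^(1/3) = 5.4752 m.

5.4752


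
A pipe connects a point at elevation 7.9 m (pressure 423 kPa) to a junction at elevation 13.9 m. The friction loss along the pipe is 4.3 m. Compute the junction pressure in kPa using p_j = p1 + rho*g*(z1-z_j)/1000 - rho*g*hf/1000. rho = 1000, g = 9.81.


Junction pressure: p_j = p1 + rho*g*(z1 - z_j)/1000 - rho*g*hf/1000.
Elevation term = 1000*9.81*(7.9 - 13.9)/1000 = -58.86 kPa.
Friction term = 1000*9.81*4.3/1000 = 42.183 kPa.
p_j = 423 + -58.86 - 42.183 = 321.96 kPa.

321.96


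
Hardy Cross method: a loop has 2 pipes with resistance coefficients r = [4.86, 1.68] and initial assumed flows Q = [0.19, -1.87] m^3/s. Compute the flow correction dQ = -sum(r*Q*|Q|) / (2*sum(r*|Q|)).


Numerator terms (r*Q*|Q|): 4.86*0.19*|0.19| = 0.1754; 1.68*-1.87*|-1.87| = -5.8748.
Sum of numerator = -5.6993.
Denominator terms (r*|Q|): 4.86*|0.19| = 0.9234; 1.68*|-1.87| = 3.1416.
2 * sum of denominator = 2 * 4.065 = 8.13.
dQ = --5.6993 / 8.13 = 0.701 m^3/s.

0.701


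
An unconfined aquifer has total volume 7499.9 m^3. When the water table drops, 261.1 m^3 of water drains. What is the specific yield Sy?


Specific yield Sy = Volume drained / Total volume.
Sy = 261.1 / 7499.9
   = 0.0348.

0.0348


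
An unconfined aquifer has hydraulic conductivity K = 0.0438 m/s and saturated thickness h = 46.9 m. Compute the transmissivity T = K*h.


Transmissivity is defined as T = K * h.
T = 0.0438 * 46.9
  = 2.0542 m^2/s.

2.0542


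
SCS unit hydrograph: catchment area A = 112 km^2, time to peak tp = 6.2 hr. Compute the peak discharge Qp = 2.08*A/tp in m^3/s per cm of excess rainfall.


SCS formula: Qp = 2.08 * A / tp.
Qp = 2.08 * 112 / 6.2
   = 232.96 / 6.2
   = 37.57 m^3/s per cm.

37.57


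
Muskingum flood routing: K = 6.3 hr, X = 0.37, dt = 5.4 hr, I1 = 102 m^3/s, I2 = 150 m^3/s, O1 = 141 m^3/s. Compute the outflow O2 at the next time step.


Muskingum coefficients:
denom = 2*K*(1-X) + dt = 2*6.3*(1-0.37) + 5.4 = 13.338.
C0 = (dt - 2*K*X)/denom = (5.4 - 2*6.3*0.37)/13.338 = 0.0553.
C1 = (dt + 2*K*X)/denom = (5.4 + 2*6.3*0.37)/13.338 = 0.7544.
C2 = (2*K*(1-X) - dt)/denom = 0.1903.
O2 = C0*I2 + C1*I1 + C2*O1
   = 0.0553*150 + 0.7544*102 + 0.1903*141
   = 112.08 m^3/s.

112.08


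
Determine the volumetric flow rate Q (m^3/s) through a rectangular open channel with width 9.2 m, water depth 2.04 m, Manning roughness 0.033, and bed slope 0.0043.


For a rectangular channel, the cross-sectional area A = b * y = 9.2 * 2.04 = 18.77 m^2.
The wetted perimeter P = b + 2y = 9.2 + 2*2.04 = 13.28 m.
Hydraulic radius R = A/P = 18.77/13.28 = 1.4133 m.
Velocity V = (1/n)*R^(2/3)*S^(1/2) = (1/0.033)*1.4133^(2/3)*0.0043^(1/2) = 2.5025 m/s.
Discharge Q = A * V = 18.77 * 2.5025 = 46.966 m^3/s.

46.966


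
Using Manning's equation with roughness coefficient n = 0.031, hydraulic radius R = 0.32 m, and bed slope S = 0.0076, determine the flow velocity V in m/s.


Manning's equation gives V = (1/n) * R^(2/3) * S^(1/2).
First, compute R^(2/3) = 0.32^(2/3) = 0.4678.
Next, S^(1/2) = 0.0076^(1/2) = 0.087178.
Then 1/n = 1/0.031 = 32.26.
V = 32.26 * 0.4678 * 0.087178 = 1.3157 m/s.

1.3157


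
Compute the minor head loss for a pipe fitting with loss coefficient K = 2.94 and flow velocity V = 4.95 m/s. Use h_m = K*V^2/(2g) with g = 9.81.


Minor loss formula: h_m = K * V^2/(2g).
V^2 = 4.95^2 = 24.5025.
V^2/(2g) = 24.5025 / 19.62 = 1.2489 m.
h_m = 2.94 * 1.2489 = 3.6716 m.

3.6716


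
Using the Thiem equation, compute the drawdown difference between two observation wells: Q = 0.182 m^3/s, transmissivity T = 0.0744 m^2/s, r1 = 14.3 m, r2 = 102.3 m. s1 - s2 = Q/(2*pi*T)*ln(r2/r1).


Thiem equation: s1 - s2 = Q/(2*pi*T) * ln(r2/r1).
ln(r2/r1) = ln(102.3/14.3) = 1.9677.
Q/(2*pi*T) = 0.182 / (2*pi*0.0744) = 0.182 / 0.4675 = 0.3893.
s1 - s2 = 0.3893 * 1.9677 = 0.7661 m.

0.7661


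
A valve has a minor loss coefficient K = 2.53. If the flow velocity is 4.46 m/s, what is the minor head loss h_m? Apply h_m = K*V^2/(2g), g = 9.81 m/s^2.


Minor loss formula: h_m = K * V^2/(2g).
V^2 = 4.46^2 = 19.8916.
V^2/(2g) = 19.8916 / 19.62 = 1.0138 m.
h_m = 2.53 * 1.0138 = 2.565 m.

2.565


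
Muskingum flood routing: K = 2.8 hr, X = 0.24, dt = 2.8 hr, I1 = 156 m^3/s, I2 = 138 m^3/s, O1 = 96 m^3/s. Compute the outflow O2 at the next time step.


Muskingum coefficients:
denom = 2*K*(1-X) + dt = 2*2.8*(1-0.24) + 2.8 = 7.056.
C0 = (dt - 2*K*X)/denom = (2.8 - 2*2.8*0.24)/7.056 = 0.2063.
C1 = (dt + 2*K*X)/denom = (2.8 + 2*2.8*0.24)/7.056 = 0.5873.
C2 = (2*K*(1-X) - dt)/denom = 0.2063.
O2 = C0*I2 + C1*I1 + C2*O1
   = 0.2063*138 + 0.5873*156 + 0.2063*96
   = 139.9 m^3/s.

139.9


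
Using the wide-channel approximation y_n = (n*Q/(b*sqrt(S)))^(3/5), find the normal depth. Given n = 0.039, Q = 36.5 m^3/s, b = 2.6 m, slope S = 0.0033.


We use the wide-channel approximation y_n = (n*Q/(b*sqrt(S)))^(3/5).
sqrt(S) = sqrt(0.0033) = 0.057446.
Numerator: n*Q = 0.039 * 36.5 = 1.4235.
Denominator: b*sqrt(S) = 2.6 * 0.057446 = 0.14936.
arg = 9.5308.
y_n = 9.5308^(3/5) = 3.8679 m.

3.8679


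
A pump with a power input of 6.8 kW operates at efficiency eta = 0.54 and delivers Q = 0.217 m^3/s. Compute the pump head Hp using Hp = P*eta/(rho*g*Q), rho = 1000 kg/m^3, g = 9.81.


Pump head formula: Hp = P * eta / (rho * g * Q).
Numerator: P * eta = 6.8 * 1000 * 0.54 = 3672.0 W.
Denominator: rho * g * Q = 1000 * 9.81 * 0.217 = 2128.77.
Hp = 3672.0 / 2128.77 = 1.72 m.

1.72


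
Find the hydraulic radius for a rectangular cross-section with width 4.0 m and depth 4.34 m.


For a rectangular section:
Flow area A = b * y = 4.0 * 4.34 = 17.36 m^2.
Wetted perimeter P = b + 2y = 4.0 + 2*4.34 = 12.68 m.
Hydraulic radius R = A/P = 17.36 / 12.68 = 1.3691 m.

1.3691


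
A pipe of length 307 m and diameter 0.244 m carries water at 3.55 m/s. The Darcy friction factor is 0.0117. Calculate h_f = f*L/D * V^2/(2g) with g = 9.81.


Darcy-Weisbach equation: h_f = f * (L/D) * V^2/(2g).
f * L/D = 0.0117 * 307/0.244 = 14.7209.
V^2/(2g) = 3.55^2 / (2*9.81) = 12.6025 / 19.62 = 0.6423 m.
h_f = 14.7209 * 0.6423 = 9.456 m.

9.456


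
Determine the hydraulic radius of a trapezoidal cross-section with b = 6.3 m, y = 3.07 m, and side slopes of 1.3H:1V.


For a trapezoidal section with side slope z:
A = (b + z*y)*y = (6.3 + 1.3*3.07)*3.07 = 31.593 m^2.
P = b + 2*y*sqrt(1 + z^2) = 6.3 + 2*3.07*sqrt(1 + 1.3^2) = 16.37 m.
R = A/P = 31.593 / 16.37 = 1.9299 m.

1.9299


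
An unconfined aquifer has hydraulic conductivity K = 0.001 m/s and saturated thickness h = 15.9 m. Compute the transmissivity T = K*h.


Transmissivity is defined as T = K * h.
T = 0.001 * 15.9
  = 0.0159 m^2/s.

0.0159


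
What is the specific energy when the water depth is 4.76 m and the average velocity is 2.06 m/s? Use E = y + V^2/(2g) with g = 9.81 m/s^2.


Specific energy E = y + V^2/(2g).
Velocity head = V^2/(2g) = 2.06^2 / (2*9.81) = 4.2436 / 19.62 = 0.2163 m.
E = 4.76 + 0.2163 = 4.9763 m.

4.9763


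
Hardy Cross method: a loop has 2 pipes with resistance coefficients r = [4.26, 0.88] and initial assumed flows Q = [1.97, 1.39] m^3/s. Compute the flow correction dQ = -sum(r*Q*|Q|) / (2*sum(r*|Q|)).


Numerator terms (r*Q*|Q|): 4.26*1.97*|1.97| = 16.5326; 0.88*1.39*|1.39| = 1.7002.
Sum of numerator = 18.2329.
Denominator terms (r*|Q|): 4.26*|1.97| = 8.3922; 0.88*|1.39| = 1.2232.
2 * sum of denominator = 2 * 9.6154 = 19.2308.
dQ = -18.2329 / 19.2308 = -0.9481 m^3/s.

-0.9481


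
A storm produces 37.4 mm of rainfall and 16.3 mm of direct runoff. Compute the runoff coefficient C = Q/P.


The runoff coefficient C = runoff depth / rainfall depth.
C = 16.3 / 37.4
  = 0.4358.

0.4358


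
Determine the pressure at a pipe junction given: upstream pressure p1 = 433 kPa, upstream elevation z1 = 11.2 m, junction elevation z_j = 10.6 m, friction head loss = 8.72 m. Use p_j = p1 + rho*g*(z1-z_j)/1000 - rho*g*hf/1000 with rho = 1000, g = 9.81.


Junction pressure: p_j = p1 + rho*g*(z1 - z_j)/1000 - rho*g*hf/1000.
Elevation term = 1000*9.81*(11.2 - 10.6)/1000 = 5.886 kPa.
Friction term = 1000*9.81*8.72/1000 = 85.543 kPa.
p_j = 433 + 5.886 - 85.543 = 353.34 kPa.

353.34
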